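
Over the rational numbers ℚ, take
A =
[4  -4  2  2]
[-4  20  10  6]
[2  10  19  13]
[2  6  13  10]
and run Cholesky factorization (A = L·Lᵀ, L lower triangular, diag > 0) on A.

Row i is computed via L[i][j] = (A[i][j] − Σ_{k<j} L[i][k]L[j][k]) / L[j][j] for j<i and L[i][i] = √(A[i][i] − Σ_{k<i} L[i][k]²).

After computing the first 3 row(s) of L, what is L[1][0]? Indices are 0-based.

L[1][0] = -2

Step 1: L[0][0] = √(4) = 2.
  L[1][0] = (-4) / L[0][0] = -2.
Step 2: L[1][1] = √(16) = 4.
  L[2][0] = (2) / L[0][0] = 1.
  L[2][1] = (12) / L[1][1] = 3.
Step 3: L[2][2] = √(9) = 3.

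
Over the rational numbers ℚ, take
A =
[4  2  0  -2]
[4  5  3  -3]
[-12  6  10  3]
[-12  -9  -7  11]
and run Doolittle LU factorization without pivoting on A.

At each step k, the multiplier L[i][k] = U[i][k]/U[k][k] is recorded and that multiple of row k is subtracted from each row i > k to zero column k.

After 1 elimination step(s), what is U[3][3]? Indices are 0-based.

[col 0] pivot 4
  R1 -= 1*R0 → (0, 3, 3, -1)  (L[1][0] := 1)
  R2 -= -3*R0 → (0, 12, 10, -3)  (L[2][0] := -3)
  R3 -= -3*R0 → (0, -3, -7, 5)  (L[3][0] := -3)

U[3][3] = 5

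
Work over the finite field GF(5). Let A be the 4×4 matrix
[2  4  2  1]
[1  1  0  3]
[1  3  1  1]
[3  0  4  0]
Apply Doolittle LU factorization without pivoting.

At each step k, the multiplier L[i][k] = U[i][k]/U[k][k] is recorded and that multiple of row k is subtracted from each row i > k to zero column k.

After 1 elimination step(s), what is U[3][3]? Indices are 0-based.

U[3][3] = 1

Step 1: pivot at (0,0) is 2.
  row1 ← row1 − (3)·row0  ⇒  L[1][0]=3, U row1=(0, 4, 4, 0)
  row2 ← row2 − (3)·row0  ⇒  L[2][0]=3, U row2=(0, 1, 0, 3)
  row3 ← row3 − (4)·row0  ⇒  L[3][0]=4, U row3=(0, 4, 1, 1)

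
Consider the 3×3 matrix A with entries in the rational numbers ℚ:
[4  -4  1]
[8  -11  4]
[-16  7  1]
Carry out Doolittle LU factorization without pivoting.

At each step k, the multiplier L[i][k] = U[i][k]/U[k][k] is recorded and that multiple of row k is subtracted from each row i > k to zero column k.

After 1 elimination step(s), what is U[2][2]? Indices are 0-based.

U[2][2] = 5

k=0: U[0][0]=4
  eliminate (1,0): mult=2, new row 1: (0, -3, 2); set L[1][0]=2
  eliminate (2,0): mult=-4, new row 2: (0, -9, 5); set L[2][0]=-4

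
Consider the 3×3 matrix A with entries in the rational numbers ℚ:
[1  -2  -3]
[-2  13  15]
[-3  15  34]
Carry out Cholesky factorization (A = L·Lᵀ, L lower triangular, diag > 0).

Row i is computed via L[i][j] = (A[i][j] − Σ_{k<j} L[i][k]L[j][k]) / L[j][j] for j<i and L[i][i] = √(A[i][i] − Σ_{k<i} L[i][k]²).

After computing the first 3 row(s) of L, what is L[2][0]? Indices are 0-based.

L[2][0] = -3

Step 1: L[0][0] = √(1) = 1.
  L[1][0] = (-2) / L[0][0] = -2.
Step 2: L[1][1] = √(9) = 3.
  L[2][0] = (-3) / L[0][0] = -3.
  L[2][1] = (9) / L[1][1] = 3.
Step 3: L[2][2] = √(16) = 4.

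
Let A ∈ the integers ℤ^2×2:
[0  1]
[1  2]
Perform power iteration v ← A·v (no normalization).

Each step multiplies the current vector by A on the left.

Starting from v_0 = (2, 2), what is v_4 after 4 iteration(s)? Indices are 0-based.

v_0 = (2, 2).
v_1 = A·v_0 = (2, 6).
v_2 = A·v_1 = (6, 14).
v_3 = A·v_2 = (14, 34).
v_4 = A·v_3 = (34, 82).

v_4 = (34, 82)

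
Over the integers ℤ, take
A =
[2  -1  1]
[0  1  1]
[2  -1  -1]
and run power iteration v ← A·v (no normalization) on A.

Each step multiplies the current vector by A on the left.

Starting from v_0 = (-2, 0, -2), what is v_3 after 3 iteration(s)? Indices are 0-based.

v_0 = (-2, 0, -2).
v_1 = A·v_0 = (-6, -2, -2).
v_2 = A·v_1 = (-12, -4, -8).
v_3 = A·v_2 = (-28, -12, -12).

v_3 = (-28, -12, -12)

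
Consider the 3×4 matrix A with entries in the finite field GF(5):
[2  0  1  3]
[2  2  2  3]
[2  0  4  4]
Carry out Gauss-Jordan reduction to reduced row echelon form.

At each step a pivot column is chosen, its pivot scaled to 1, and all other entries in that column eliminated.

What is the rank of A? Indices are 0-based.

rank = 3

pivot(0,0)=2: scale R0 → (1, 0, 3, 4)
  clear (1,0): R1 −= (2)R0 → (0, 2, 1, 0)
  clear (2,0): R2 −= (2)R0 → (0, 0, 3, 1)
pivot(1,1)=2: scale R1 → (0, 1, 3, 0)
pivot(2,2)=3: scale R2 → (0, 0, 1, 2)
  clear (0,2): R0 −= (3)R2 → (1, 0, 0, 3)
  clear (1,2): R1 −= (3)R2 → (0, 1, 0, 4)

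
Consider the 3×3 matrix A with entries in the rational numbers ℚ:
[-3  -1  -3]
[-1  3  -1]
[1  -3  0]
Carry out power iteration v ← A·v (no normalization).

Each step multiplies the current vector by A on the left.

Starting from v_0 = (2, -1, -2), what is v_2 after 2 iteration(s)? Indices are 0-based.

v_0 = (2, -1, -2).
v_1 = A·v_0 = (1, -3, 5).
v_2 = A·v_1 = (-15, -15, 10).

v_2 = (-15, -15, 10)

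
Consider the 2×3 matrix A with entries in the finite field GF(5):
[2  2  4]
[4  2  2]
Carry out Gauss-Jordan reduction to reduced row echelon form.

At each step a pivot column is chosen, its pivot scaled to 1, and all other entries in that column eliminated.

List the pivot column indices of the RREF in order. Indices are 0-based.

pivot columns: 0, 1

[1] R0 /= 2  ⇒  (1, 1, 2)
     R1 -= 4·R0  ⇒  (0, 3, 4)
[2] R1 /= 3  ⇒  (0, 1, 3)
     R0 -= 1·R1  ⇒  (1, 0, 4)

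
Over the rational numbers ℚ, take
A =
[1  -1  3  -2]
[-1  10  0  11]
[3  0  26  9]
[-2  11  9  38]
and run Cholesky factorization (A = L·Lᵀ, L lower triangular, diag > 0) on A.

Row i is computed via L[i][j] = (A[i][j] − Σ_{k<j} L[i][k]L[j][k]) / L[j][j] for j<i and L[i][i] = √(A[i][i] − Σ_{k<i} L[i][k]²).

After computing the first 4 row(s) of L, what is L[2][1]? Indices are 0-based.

Step 1: L[0][0] = √(1) = 1.
  L[1][0] = (-1) / L[0][0] = -1.
Step 2: L[1][1] = √(9) = 3.
  L[2][0] = (3) / L[0][0] = 3.
  L[2][1] = (3) / L[1][1] = 1.
Step 3: L[2][2] = √(16) = 4.
  L[3][0] = (-2) / L[0][0] = -2.
  L[3][1] = (9) / L[1][1] = 3.
  L[3][2] = (12) / L[2][2] = 3.
Step 4: L[3][3] = √(16) = 4.

L[2][1] = 1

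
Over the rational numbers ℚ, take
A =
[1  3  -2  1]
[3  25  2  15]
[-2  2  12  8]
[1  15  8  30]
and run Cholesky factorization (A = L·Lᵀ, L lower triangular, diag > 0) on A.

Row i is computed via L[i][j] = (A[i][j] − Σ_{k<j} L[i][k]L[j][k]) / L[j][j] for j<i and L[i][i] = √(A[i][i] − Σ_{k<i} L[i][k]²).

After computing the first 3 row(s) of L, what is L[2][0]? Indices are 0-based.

Step 1: L[0][0] = √(1) = 1.
  L[1][0] = (3) / L[0][0] = 3.
Step 2: L[1][1] = √(16) = 4.
  L[2][0] = (-2) / L[0][0] = -2.
  L[2][1] = (8) / L[1][1] = 2.
Step 3: L[2][2] = √(4) = 2.

L[2][0] = -2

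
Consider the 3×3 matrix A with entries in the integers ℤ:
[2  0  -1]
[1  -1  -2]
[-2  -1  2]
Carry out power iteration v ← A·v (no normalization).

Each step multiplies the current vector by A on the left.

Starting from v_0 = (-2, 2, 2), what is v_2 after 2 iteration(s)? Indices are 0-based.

v_2 = (-18, -10, 32)

v_0 = (-2, 2, 2).
v_1 = A·v_0 = (-6, -8, 6).
v_2 = A·v_1 = (-18, -10, 32).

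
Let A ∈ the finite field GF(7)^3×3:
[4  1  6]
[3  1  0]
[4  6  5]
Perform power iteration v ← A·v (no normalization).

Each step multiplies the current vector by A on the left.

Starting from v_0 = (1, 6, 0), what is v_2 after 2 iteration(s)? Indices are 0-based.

v_2 = (2, 4, 0)

v_0 = (1, 6, 0).
v_1 = A·v_0 = (3, 2, 5).
v_2 = A·v_1 = (2, 4, 0).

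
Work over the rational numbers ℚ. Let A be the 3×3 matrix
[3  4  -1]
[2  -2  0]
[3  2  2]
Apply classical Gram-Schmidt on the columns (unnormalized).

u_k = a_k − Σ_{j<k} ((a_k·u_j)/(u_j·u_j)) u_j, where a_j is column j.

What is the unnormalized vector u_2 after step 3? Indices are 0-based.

Step 1: u_0 = a_0 = (3, 2, 3).
Step 2: u_1 = a_1 − (7/11)·u_0 = (23/11, -36/11, 1/11).
Step 3: u_2 = a_2 − (3/22)·u_0 − (-21/166)·u_1 = (-95/83, -57/83, 133/83).

u_2 = (-95/83, -57/83, 133/83)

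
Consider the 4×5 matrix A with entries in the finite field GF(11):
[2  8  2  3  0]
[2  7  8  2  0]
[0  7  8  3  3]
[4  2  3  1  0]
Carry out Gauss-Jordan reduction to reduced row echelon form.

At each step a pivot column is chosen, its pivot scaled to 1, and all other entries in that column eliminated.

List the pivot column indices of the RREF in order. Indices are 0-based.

[1] R0 /= 2  ⇒  (1, 4, 1, 7, 0)
     R1 -= 2·R0  ⇒  (0, 10, 6, 10, 0)
     R3 -= 4·R0  ⇒  (0, 8, 10, 6, 0)
[2] R1 /= 10  ⇒  (0, 1, 5, 1, 0)
     R0 -= 4·R1  ⇒  (1, 0, 3, 3, 0)
     R2 -= 7·R1  ⇒  (0, 0, 6, 7, 3)
     R3 -= 8·R1  ⇒  (0, 0, 3, 9, 0)
[3] R2 /= 6  ⇒  (0, 0, 1, 3, 6)
     R0 -= 3·R2  ⇒  (1, 0, 0, 5, 4)
     R1 -= 5·R2  ⇒  (0, 1, 0, 8, 3)
     R3 -= 3·R2  ⇒  (0, 0, 0, 0, 4)
column 3 empty below row 3
[4] R3 /= 4  ⇒  (0, 0, 0, 0, 1)
     R0 -= 4·R3  ⇒  (1, 0, 0, 5, 0)
     R1 -= 3·R3  ⇒  (0, 1, 0, 8, 0)
     R2 -= 6·R3  ⇒  (0, 0, 1, 3, 0)

pivot columns: 0, 1, 2, 4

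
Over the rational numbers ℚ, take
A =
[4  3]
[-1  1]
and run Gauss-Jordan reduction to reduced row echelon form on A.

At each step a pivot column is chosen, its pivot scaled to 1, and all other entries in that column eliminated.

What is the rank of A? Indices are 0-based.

rank = 2

pivot(0,0)=4: scale R0 → (1, 3/4)
  clear (1,0): R1 −= (-1)R0 → (0, 7/4)
pivot(1,1)=7/4: scale R1 → (0, 1)
  clear (0,1): R0 −= (3/4)R1 → (1, 0)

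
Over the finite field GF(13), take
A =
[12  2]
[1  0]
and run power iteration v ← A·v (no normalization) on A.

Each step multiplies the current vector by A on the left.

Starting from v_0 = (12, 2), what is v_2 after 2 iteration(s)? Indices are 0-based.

v_0 = (12, 2).
v_1 = A·v_0 = (5, 12).
v_2 = A·v_1 = (6, 5).

v_2 = (6, 5)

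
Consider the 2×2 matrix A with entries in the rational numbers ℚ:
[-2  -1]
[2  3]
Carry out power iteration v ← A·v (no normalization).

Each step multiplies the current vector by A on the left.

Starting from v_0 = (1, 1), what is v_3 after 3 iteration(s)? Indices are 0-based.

v_0 = (1, 1).
v_1 = A·v_0 = (-3, 5).
v_2 = A·v_1 = (1, 9).
v_3 = A·v_2 = (-11, 29).

v_3 = (-11, 29)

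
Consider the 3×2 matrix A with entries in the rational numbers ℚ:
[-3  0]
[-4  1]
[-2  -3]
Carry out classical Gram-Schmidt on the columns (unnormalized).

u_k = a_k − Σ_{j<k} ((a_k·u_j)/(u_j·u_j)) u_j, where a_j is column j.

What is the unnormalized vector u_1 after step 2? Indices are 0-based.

u_1 = (6/29, 37/29, -83/29)

Step 1: u_0 = a_0 = (-3, -4, -2).
Step 2: u_1 = a_1 − (2/29)·u_0 = (6/29, 37/29, -83/29).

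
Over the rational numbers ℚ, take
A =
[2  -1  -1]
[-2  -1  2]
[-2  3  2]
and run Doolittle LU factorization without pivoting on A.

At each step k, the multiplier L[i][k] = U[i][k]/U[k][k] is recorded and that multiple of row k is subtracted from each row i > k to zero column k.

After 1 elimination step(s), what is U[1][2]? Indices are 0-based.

[col 0] pivot 2
  R1 -= -1*R0 → (0, -2, 1)  (L[1][0] := -1)
  R2 -= -1*R0 → (0, 2, 1)  (L[2][0] := -1)

U[1][2] = 1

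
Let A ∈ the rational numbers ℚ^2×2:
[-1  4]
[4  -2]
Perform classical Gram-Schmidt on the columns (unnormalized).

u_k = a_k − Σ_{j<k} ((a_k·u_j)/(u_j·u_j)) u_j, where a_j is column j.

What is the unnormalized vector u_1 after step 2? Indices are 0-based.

Step 1: u_0 = a_0 = (-1, 4).
Step 2: u_1 = a_1 − (-12/17)·u_0 = (56/17, 14/17).

u_1 = (56/17, 14/17)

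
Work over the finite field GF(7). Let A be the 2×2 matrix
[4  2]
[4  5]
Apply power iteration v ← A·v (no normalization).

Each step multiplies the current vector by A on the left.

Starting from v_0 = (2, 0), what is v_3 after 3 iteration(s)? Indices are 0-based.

v_0 = (2, 0).
v_1 = A·v_0 = (1, 1).
v_2 = A·v_1 = (6, 2).
v_3 = A·v_2 = (0, 6).

v_3 = (0, 6)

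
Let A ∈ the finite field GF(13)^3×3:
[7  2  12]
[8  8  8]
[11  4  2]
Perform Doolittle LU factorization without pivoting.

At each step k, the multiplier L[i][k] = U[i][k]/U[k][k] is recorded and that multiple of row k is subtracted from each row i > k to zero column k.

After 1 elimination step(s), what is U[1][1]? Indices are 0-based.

U[1][1] = 2

Step 1: pivot at (0,0) is 7.
  row1 ← row1 − (3)·row0  ⇒  L[1][0]=3, U row1=(0, 2, 11)
  row2 ← row2 − (9)·row0  ⇒  L[2][0]=9, U row2=(0, 12, 11)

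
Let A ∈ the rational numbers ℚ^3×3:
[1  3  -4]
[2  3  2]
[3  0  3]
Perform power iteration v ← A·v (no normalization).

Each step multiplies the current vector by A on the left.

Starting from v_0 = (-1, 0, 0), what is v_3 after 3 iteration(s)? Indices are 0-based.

v_3 = (11, -56, -21)

v_0 = (-1, 0, 0).
v_1 = A·v_0 = (-1, -2, -3).
v_2 = A·v_1 = (5, -14, -12).
v_3 = A·v_2 = (11, -56, -21).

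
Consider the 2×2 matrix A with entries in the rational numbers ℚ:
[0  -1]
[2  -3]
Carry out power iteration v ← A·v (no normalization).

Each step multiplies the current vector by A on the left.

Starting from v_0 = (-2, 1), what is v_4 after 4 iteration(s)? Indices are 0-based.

v_4 = (43, 91)

v_0 = (-2, 1).
v_1 = A·v_0 = (-1, -7).
v_2 = A·v_1 = (7, 19).
v_3 = A·v_2 = (-19, -43).
v_4 = A·v_3 = (43, 91).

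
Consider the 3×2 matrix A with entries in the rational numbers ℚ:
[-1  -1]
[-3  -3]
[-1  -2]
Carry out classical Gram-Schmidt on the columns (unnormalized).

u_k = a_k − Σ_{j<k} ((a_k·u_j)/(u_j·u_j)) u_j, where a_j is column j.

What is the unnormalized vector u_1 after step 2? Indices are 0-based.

Step 1: u_0 = a_0 = (-1, -3, -1).
Step 2: u_1 = a_1 − (12/11)·u_0 = (1/11, 3/11, -10/11).

u_1 = (1/11, 3/11, -10/11)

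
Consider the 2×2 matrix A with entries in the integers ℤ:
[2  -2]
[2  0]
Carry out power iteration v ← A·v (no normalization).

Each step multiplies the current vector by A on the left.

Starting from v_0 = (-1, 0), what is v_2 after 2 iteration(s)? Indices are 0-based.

v_0 = (-1, 0).
v_1 = A·v_0 = (-2, -2).
v_2 = A·v_1 = (0, -4).

v_2 = (0, -4)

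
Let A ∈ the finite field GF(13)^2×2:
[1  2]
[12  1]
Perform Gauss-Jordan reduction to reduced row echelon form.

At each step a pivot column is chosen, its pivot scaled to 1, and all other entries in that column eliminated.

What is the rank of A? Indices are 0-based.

pivot(0,0)=1: scale R0 → (1, 2)
  clear (1,0): R1 −= (12)R0 → (0, 3)
pivot(1,1)=3: scale R1 → (0, 1)
  clear (0,1): R0 −= (2)R1 → (1, 0)

rank = 2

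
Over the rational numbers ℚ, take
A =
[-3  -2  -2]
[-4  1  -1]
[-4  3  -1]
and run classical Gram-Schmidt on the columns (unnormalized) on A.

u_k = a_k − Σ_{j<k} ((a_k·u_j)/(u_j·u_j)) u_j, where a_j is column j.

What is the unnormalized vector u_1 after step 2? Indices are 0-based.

u_1 = (-112/41, 1/41, 83/41)

Step 1: u_0 = a_0 = (-3, -4, -4).
Step 2: u_1 = a_1 − (-10/41)·u_0 = (-112/41, 1/41, 83/41).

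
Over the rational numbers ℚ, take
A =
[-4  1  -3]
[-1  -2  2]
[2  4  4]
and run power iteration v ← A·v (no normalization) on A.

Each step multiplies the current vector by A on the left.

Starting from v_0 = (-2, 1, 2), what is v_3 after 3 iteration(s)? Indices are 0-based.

v_0 = (-2, 1, 2).
v_1 = A·v_0 = (3, 4, 8).
v_2 = A·v_1 = (-32, 5, 54).
v_3 = A·v_2 = (-29, 130, 172).

v_3 = (-29, 130, 172)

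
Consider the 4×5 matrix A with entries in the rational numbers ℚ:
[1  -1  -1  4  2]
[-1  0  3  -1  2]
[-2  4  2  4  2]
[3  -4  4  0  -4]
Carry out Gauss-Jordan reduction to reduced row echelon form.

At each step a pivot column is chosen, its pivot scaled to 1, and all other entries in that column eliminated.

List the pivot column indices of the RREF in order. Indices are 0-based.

pivot(0,0)=1: scale R0 → (1, -1, -1, 4, 2)
  clear (1,0): R1 −= (-1)R0 → (0, -1, 2, 3, 4)
  clear (2,0): R2 −= (-2)R0 → (0, 2, 0, 12, 6)
  clear (3,0): R3 −= (3)R0 → (0, -1, 7, -12, -10)
pivot(1,1)=-1: scale R1 → (0, 1, -2, -3, -4)
  clear (0,1): R0 −= (-1)R1 → (1, 0, -3, 1, -2)
  clear (2,1): R2 −= (2)R1 → (0, 0, 4, 18, 14)
  clear (3,1): R3 −= (-1)R1 → (0, 0, 5, -15, -14)
pivot(2,2)=4: scale R2 → (0, 0, 1, 9/2, 7/2)
  clear (0,2): R0 −= (-3)R2 → (1, 0, 0, 29/2, 17/2)
  clear (1,2): R1 −= (-2)R2 → (0, 1, 0, 6, 3)
  clear (3,2): R3 −= (5)R2 → (0, 0, 0, -75/2, -63/2)
pivot(3,3)=-75/2: scale R3 → (0, 0, 0, 1, 21/25)
  clear (0,3): R0 −= (29/2)R3 → (1, 0, 0, 0, -92/25)
  clear (1,3): R1 −= (6)R3 → (0, 1, 0, 0, -51/25)
  clear (2,3): R2 −= (9/2)R3 → (0, 0, 1, 0, -7/25)

pivot columns: 0, 1, 2, 3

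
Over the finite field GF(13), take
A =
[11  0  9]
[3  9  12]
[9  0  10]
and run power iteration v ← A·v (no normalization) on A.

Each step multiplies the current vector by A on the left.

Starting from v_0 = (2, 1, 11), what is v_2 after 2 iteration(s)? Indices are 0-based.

v_0 = (2, 1, 11).
v_1 = A·v_0 = (4, 4, 11).
v_2 = A·v_1 = (0, 11, 3).

v_2 = (0, 11, 3)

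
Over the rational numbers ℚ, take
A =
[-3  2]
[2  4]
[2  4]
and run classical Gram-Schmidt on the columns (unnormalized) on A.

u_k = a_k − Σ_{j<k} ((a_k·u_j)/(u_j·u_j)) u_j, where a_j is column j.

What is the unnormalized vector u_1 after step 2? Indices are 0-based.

u_1 = (64/17, 48/17, 48/17)

Step 1: u_0 = a_0 = (-3, 2, 2).
Step 2: u_1 = a_1 − (10/17)·u_0 = (64/17, 48/17, 48/17).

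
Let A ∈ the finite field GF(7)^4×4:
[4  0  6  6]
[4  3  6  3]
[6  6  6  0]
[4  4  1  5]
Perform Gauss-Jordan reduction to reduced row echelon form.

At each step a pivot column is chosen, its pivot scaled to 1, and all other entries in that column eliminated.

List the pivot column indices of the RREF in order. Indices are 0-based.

pivot(0,0)=4: scale R0 → (1, 0, 5, 5)
  clear (1,0): R1 −= (4)R0 → (0, 3, 0, 4)
  clear (2,0): R2 −= (6)R0 → (0, 6, 4, 5)
  clear (3,0): R3 −= (4)R0 → (0, 4, 2, 6)
pivot(1,1)=3: scale R1 → (0, 1, 0, 6)
  clear (2,1): R2 −= (6)R1 → (0, 0, 4, 4)
  clear (3,1): R3 −= (4)R1 → (0, 0, 2, 3)
pivot(2,2)=4: scale R2 → (0, 0, 1, 1)
  clear (0,2): R0 −= (5)R2 → (1, 0, 0, 0)
  clear (3,2): R3 −= (2)R2 → (0, 0, 0, 1)
pivot(3,3)=1: scale R3 → (0, 0, 0, 1)
  clear (1,3): R1 −= (6)R3 → (0, 1, 0, 0)
  clear (2,3): R2 −= (1)R3 → (0, 0, 1, 0)

pivot columns: 0, 1, 2, 3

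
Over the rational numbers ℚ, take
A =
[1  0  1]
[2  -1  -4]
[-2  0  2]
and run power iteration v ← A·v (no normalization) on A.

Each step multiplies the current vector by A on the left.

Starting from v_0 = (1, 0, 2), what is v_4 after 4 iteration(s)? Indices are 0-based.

v_0 = (1, 0, 2).
v_1 = A·v_0 = (3, -6, 2).
v_2 = A·v_1 = (5, 4, -2).
v_3 = A·v_2 = (3, 14, -14).
v_4 = A·v_3 = (-11, 48, -34).

v_4 = (-11, 48, -34)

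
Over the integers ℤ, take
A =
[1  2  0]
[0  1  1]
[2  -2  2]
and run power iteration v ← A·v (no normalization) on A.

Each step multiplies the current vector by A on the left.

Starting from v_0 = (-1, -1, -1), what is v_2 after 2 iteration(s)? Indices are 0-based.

v_0 = (-1, -1, -1).
v_1 = A·v_0 = (-3, -2, -2).
v_2 = A·v_1 = (-7, -4, -6).

v_2 = (-7, -4, -6)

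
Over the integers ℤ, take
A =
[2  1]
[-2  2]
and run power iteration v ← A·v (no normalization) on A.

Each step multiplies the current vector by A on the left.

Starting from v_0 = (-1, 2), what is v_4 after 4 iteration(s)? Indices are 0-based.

v_0 = (-1, 2).
v_1 = A·v_0 = (0, 6).
v_2 = A·v_1 = (6, 12).
v_3 = A·v_2 = (24, 12).
v_4 = A·v_3 = (60, -24).

v_4 = (60, -24)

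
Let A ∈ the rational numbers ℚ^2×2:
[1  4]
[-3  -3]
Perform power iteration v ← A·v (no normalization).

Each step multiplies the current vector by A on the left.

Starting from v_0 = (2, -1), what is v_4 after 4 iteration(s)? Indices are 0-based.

v_4 = (34, -129)

v_0 = (2, -1).
v_1 = A·v_0 = (-2, -3).
v_2 = A·v_1 = (-14, 15).
v_3 = A·v_2 = (46, -3).
v_4 = A·v_3 = (34, -129).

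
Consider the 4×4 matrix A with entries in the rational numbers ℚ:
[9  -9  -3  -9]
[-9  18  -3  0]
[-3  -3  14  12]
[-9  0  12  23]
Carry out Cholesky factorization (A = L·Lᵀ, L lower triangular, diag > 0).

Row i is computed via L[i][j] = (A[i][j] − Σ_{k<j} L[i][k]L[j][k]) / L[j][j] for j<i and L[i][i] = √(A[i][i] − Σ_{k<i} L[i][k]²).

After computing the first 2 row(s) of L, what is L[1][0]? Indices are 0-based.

L[1][0] = -3

Step 1: L[0][0] = √(9) = 3.
  L[1][0] = (-9) / L[0][0] = -3.
Step 2: L[1][1] = √(9) = 3.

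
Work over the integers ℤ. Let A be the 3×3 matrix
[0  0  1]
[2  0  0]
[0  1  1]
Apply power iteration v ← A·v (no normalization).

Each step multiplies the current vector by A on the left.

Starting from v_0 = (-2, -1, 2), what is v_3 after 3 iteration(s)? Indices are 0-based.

v_3 = (-3, 2, 1)

v_0 = (-2, -1, 2).
v_1 = A·v_0 = (2, -4, 1).
v_2 = A·v_1 = (1, 4, -3).
v_3 = A·v_2 = (-3, 2, 1).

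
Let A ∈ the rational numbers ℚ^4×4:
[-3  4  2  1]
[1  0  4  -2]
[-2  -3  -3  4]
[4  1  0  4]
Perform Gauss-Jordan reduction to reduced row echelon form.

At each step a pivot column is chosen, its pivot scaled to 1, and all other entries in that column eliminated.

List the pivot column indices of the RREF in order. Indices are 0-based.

[1] R0 /= -3  ⇒  (1, -4/3, -2/3, -1/3)
     R1 -= 1·R0  ⇒  (0, 4/3, 14/3, -5/3)
     R2 -= -2·R0  ⇒  (0, -17/3, -13/3, 10/3)
     R3 -= 4·R0  ⇒  (0, 19/3, 8/3, 16/3)
[2] R1 /= 4/3  ⇒  (0, 1, 7/2, -5/4)
     R0 -= -4/3·R1  ⇒  (1, 0, 4, -2)
     R2 -= -17/3·R1  ⇒  (0, 0, 31/2, -15/4)
     R3 -= 19/3·R1  ⇒  (0, 0, -39/2, 53/4)
[3] R2 /= 31/2  ⇒  (0, 0, 1, -15/62)
     R0 -= 4·R2  ⇒  (1, 0, 0, -32/31)
     R1 -= 7/2·R2  ⇒  (0, 1, 0, -25/62)
     R3 -= -39/2·R2  ⇒  (0, 0, 0, 529/62)
[4] R3 /= 529/62  ⇒  (0, 0, 0, 1)
     R0 -= -32/31·R3  ⇒  (1, 0, 0, 0)
     R1 -= -25/62·R3  ⇒  (0, 1, 0, 0)
     R2 -= -15/62·R3  ⇒  (0, 0, 1, 0)

pivot columns: 0, 1, 2, 3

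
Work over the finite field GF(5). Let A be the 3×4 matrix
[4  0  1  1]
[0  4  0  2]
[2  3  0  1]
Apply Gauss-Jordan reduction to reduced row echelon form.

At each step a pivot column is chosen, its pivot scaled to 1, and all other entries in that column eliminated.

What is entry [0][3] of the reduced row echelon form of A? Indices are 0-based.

pivot(0,0)=4: scale R0 → (1, 0, 4, 4)
  clear (2,0): R2 −= (2)R0 → (0, 3, 2, 3)
pivot(1,1)=4: scale R1 → (0, 1, 0, 3)
  clear (2,1): R2 −= (3)R1 → (0, 0, 2, 4)
pivot(2,2)=2: scale R2 → (0, 0, 1, 2)
  clear (0,2): R0 −= (4)R2 → (1, 0, 0, 1)

M[0][3] = 1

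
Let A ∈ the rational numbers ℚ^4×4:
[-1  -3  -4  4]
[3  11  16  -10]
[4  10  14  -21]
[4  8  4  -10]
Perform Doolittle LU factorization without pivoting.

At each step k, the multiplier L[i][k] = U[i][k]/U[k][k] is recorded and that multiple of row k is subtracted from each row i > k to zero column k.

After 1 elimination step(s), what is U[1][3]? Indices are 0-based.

Step 1: pivot at (0,0) is -1.
  row1 ← row1 − (-3)·row0  ⇒  L[1][0]=-3, U row1=(0, 2, 4, 2)
  row2 ← row2 − (-4)·row0  ⇒  L[2][0]=-4, U row2=(0, -2, -2, -5)
  row3 ← row3 − (-4)·row0  ⇒  L[3][0]=-4, U row3=(0, -4, -12, 6)

U[1][3] = 2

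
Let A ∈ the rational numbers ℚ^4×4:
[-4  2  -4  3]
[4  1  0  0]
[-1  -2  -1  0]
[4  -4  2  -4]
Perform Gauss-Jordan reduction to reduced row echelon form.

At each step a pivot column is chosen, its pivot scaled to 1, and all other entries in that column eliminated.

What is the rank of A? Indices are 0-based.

step 1: normalize row 0 (÷-4) = (1, -1/2, 1, -3/4)
  row 1: subtract 4×row0 = (0, 3, -4, 3)
  row 2: subtract -1×row0 = (0, -5/2, 0, -3/4)
  row 3: subtract 4×row0 = (0, -2, -2, -1)
step 2: normalize row 1 (÷3) = (0, 1, -4/3, 1)
  row 0: subtract -1/2×row1 = (1, 0, 1/3, -1/4)
  row 2: subtract -5/2×row1 = (0, 0, -10/3, 7/4)
  row 3: subtract -2×row1 = (0, 0, -14/3, 1)
step 3: normalize row 2 (÷-10/3) = (0, 0, 1, -21/40)
  row 0: subtract 1/3×row2 = (1, 0, 0, -3/40)
  row 1: subtract -4/3×row2 = (0, 1, 0, 3/10)
  row 3: subtract -14/3×row2 = (0, 0, 0, -29/20)
step 4: normalize row 3 (÷-29/20) = (0, 0, 0, 1)
  row 0: subtract -3/40×row3 = (1, 0, 0, 0)
  row 1: subtract 3/10×row3 = (0, 1, 0, 0)
  row 2: subtract -21/40×row3 = (0, 0, 1, 0)

rank = 4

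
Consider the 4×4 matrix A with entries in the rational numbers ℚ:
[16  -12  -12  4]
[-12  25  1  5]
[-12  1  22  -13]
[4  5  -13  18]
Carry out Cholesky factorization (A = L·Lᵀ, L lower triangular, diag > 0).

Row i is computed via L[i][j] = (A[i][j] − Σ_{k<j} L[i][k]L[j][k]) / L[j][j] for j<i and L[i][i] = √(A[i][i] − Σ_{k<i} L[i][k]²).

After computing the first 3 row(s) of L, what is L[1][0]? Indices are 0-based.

L[1][0] = -3

Step 1: L[0][0] = √(16) = 4.
  L[1][0] = (-12) / L[0][0] = -3.
Step 2: L[1][1] = √(16) = 4.
  L[2][0] = (-12) / L[0][0] = -3.
  L[2][1] = (-8) / L[1][1] = -2.
Step 3: L[2][2] = √(9) = 3.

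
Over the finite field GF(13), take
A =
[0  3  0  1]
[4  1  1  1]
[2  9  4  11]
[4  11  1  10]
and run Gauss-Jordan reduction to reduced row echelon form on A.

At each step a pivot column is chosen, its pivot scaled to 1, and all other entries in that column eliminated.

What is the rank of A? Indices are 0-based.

step 1: exchange rows 0,1
step 1: normalize row 0 (÷4) = (1, 10, 10, 10)
  row 2: subtract 2×row0 = (0, 2, 10, 4)
  row 3: subtract 4×row0 = (0, 10, 0, 9)
step 2: normalize row 1 (÷3) = (0, 1, 0, 9)
  row 0: subtract 10×row1 = (1, 0, 10, 11)
  row 2: subtract 2×row1 = (0, 0, 10, 12)
  row 3: subtract 10×row1 = (0, 0, 0, 10)
step 3: normalize row 2 (÷10) = (0, 0, 1, 9)
  row 0: subtract 10×row2 = (1, 0, 0, 12)
step 4: normalize row 3 (÷10) = (0, 0, 0, 1)
  row 0: subtract 12×row3 = (1, 0, 0, 0)
  row 1: subtract 9×row3 = (0, 1, 0, 0)
  row 2: subtract 9×row3 = (0, 0, 1, 0)

rank = 4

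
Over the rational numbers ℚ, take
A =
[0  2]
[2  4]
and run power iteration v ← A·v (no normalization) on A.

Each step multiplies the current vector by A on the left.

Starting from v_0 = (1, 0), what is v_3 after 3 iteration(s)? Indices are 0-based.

v_0 = (1, 0).
v_1 = A·v_0 = (0, 2).
v_2 = A·v_1 = (4, 8).
v_3 = A·v_2 = (16, 40).

v_3 = (16, 40)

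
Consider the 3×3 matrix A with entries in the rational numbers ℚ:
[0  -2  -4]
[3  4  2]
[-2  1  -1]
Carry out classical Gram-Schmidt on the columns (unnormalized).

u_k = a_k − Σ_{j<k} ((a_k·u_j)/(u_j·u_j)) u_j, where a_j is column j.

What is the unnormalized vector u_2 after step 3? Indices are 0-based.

u_2 = (-462/173, -168/173, -252/173)

Step 1: u_0 = a_0 = (0, 3, -2).
Step 2: u_1 = a_1 − (10/13)·u_0 = (-2, 22/13, 33/13).
Step 3: u_2 = a_2 − (8/13)·u_0 − (115/173)·u_1 = (-462/173, -168/173, -252/173).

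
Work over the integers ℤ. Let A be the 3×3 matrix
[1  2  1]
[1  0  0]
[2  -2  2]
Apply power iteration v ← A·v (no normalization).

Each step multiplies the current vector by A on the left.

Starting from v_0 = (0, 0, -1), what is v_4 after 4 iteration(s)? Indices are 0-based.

v_0 = (0, 0, -1).
v_1 = A·v_0 = (-1, 0, -2).
v_2 = A·v_1 = (-3, -1, -6).
v_3 = A·v_2 = (-11, -3, -16).
v_4 = A·v_3 = (-33, -11, -48).

v_4 = (-33, -11, -48)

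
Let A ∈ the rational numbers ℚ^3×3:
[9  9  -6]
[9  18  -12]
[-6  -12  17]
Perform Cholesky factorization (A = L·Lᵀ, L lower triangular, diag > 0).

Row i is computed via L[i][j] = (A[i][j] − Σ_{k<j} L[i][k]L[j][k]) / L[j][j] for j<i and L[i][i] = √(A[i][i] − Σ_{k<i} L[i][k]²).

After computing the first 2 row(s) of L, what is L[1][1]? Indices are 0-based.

Step 1: L[0][0] = √(9) = 3.
  L[1][0] = (9) / L[0][0] = 3.
Step 2: L[1][1] = √(9) = 3.

L[1][1] = 3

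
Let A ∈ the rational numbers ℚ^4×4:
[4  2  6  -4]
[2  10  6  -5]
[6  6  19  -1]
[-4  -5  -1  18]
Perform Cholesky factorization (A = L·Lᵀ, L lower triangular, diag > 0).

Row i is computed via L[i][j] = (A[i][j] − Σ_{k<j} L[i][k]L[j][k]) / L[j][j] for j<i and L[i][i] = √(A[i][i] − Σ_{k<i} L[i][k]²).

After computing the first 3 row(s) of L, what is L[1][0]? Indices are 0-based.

Step 1: L[0][0] = √(4) = 2.
  L[1][0] = (2) / L[0][0] = 1.
Step 2: L[1][1] = √(9) = 3.
  L[2][0] = (6) / L[0][0] = 3.
  L[2][1] = (3) / L[1][1] = 1.
Step 3: L[2][2] = √(9) = 3.

L[1][0] = 1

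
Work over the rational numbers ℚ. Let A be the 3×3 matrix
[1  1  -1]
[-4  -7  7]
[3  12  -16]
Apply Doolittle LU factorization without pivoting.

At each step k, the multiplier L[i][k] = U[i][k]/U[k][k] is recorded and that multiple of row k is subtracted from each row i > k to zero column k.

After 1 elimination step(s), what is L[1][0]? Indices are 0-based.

Step 1: pivot at (0,0) is 1.
  row1 ← row1 − (-4)·row0  ⇒  L[1][0]=-4, U row1=(0, -3, 3)
  row2 ← row2 − (3)·row0  ⇒  L[2][0]=3, U row2=(0, 9, -13)

L[1][0] = -4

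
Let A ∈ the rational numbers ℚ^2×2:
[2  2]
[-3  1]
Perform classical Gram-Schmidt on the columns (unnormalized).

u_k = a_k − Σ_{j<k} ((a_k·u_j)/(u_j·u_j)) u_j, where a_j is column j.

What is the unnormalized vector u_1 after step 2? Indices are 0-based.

u_1 = (24/13, 16/13)

Step 1: u_0 = a_0 = (2, -3).
Step 2: u_1 = a_1 − (1/13)·u_0 = (24/13, 16/13).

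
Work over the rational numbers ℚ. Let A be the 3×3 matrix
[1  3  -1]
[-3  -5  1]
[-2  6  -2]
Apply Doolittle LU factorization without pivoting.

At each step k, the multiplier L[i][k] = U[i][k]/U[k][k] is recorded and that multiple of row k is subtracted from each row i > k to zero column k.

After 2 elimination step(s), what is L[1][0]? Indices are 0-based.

Step 1: pivot at (0,0) is 1.
  row1 ← row1 − (-3)·row0  ⇒  L[1][0]=-3, U row1=(0, 4, -2)
  row2 ← row2 − (-2)·row0  ⇒  L[2][0]=-2, U row2=(0, 12, -4)
Step 2: pivot at (1,1) is 4.
  row2 ← row2 − (3)·row1  ⇒  L[2][1]=3, U row2=(0, 0, 2)

L[1][0] = -3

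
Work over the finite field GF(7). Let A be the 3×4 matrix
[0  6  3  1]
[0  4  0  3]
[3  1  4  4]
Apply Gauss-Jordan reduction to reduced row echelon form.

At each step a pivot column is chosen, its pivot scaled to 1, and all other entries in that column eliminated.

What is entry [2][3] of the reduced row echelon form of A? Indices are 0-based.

M[2][3] = 0

[1] R0 <-> R2
[1] R0 /= 3  ⇒  (1, 5, 6, 6)
[2] R1 /= 4  ⇒  (0, 1, 0, 6)
     R0 -= 5·R1  ⇒  (1, 0, 6, 4)
     R2 -= 6·R1  ⇒  (0, 0, 3, 0)
[3] R2 /= 3  ⇒  (0, 0, 1, 0)
     R0 -= 6·R2  ⇒  (1, 0, 0, 4)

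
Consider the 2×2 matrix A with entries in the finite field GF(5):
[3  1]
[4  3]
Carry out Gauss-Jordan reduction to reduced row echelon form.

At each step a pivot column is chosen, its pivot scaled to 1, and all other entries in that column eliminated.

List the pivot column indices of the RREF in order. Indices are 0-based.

pivot(0,0)=3: scale R0 → (1, 2)
  clear (1,0): R1 −= (4)R0 → (0, 0)
col 1: no nonzero at/below row 1; advance.

pivot columns: 0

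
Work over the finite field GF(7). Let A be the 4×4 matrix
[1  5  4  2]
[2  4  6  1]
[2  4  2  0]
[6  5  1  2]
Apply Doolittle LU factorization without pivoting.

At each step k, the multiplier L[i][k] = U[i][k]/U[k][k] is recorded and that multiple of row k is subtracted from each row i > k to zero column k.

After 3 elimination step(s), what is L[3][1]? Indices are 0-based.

L[3][1] = 3

[col 0] pivot 1
  R1 -= 2*R0 → (0, 1, 5, 4)  (L[1][0] := 2)
  R2 -= 2*R0 → (0, 1, 1, 3)  (L[2][0] := 2)
  R3 -= 6*R0 → (0, 3, 5, 4)  (L[3][0] := 6)
[col 1] pivot 1
  R2 -= 1*R1 → (0, 0, 3, 6)  (L[2][1] := 1)
  R3 -= 3*R1 → (0, 0, 4, 6)  (L[3][1] := 3)
[col 2] pivot 3
  R3 -= 6*R2 → (0, 0, 0, 5)  (L[3][2] := 6)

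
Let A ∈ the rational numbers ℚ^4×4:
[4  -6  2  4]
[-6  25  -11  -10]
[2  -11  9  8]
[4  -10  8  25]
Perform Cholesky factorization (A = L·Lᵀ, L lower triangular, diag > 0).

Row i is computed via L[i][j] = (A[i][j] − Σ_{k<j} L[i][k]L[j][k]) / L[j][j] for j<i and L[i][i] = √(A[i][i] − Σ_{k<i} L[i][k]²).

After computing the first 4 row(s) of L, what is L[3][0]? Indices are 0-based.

L[3][0] = 2

Step 1: L[0][0] = √(4) = 2.
  L[1][0] = (-6) / L[0][0] = -3.
Step 2: L[1][1] = √(16) = 4.
  L[2][0] = (2) / L[0][0] = 1.
  L[2][1] = (-8) / L[1][1] = -2.
Step 3: L[2][2] = √(4) = 2.
  L[3][0] = (4) / L[0][0] = 2.
  L[3][1] = (-4) / L[1][1] = -1.
  L[3][2] = (4) / L[2][2] = 2.
Step 4: L[3][3] = √(16) = 4.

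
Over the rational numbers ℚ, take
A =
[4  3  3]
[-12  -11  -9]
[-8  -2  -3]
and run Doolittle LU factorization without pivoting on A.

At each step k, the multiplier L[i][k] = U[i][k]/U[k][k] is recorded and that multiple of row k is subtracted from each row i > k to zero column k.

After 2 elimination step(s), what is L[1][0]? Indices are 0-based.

L[1][0] = -3

Step 1: pivot at (0,0) is 4.
  row1 ← row1 − (-3)·row0  ⇒  L[1][0]=-3, U row1=(0, -2, 0)
  row2 ← row2 − (-2)·row0  ⇒  L[2][0]=-2, U row2=(0, 4, 3)
Step 2: pivot at (1,1) is -2.
  row2 ← row2 − (-2)·row1  ⇒  L[2][1]=-2, U row2=(0, 0, 3)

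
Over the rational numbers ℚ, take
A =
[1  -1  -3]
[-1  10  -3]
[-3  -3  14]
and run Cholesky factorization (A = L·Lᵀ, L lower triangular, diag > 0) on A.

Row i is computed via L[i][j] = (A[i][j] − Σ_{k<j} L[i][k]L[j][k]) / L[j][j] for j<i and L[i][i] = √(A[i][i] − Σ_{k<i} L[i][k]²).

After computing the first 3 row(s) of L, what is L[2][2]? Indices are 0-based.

L[2][2] = 1

Step 1: L[0][0] = √(1) = 1.
  L[1][0] = (-1) / L[0][0] = -1.
Step 2: L[1][1] = √(9) = 3.
  L[2][0] = (-3) / L[0][0] = -3.
  L[2][1] = (-6) / L[1][1] = -2.
Step 3: L[2][2] = √(1) = 1.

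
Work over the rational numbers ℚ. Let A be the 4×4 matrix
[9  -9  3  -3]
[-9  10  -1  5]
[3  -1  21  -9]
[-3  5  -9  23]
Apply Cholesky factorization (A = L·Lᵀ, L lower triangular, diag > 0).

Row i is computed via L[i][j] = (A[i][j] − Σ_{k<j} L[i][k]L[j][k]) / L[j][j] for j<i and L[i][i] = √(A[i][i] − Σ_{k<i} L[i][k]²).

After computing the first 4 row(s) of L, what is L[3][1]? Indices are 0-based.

Step 1: L[0][0] = √(9) = 3.
  L[1][0] = (-9) / L[0][0] = -3.
Step 2: L[1][1] = √(1) = 1.
  L[2][0] = (3) / L[0][0] = 1.
  L[2][1] = (2) / L[1][1] = 2.
Step 3: L[2][2] = √(16) = 4.
  L[3][0] = (-3) / L[0][0] = -1.
  L[3][1] = (2) / L[1][1] = 2.
  L[3][2] = (-12) / L[2][2] = -3.
Step 4: L[3][3] = √(9) = 3.

L[3][1] = 2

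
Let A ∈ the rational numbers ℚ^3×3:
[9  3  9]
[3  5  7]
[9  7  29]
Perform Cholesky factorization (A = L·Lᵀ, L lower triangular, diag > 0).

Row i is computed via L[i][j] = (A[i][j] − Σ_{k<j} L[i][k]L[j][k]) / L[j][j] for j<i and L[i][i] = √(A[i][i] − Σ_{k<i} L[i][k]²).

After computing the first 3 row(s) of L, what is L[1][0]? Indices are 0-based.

Step 1: L[0][0] = √(9) = 3.
  L[1][0] = (3) / L[0][0] = 1.
Step 2: L[1][1] = √(4) = 2.
  L[2][0] = (9) / L[0][0] = 3.
  L[2][1] = (4) / L[1][1] = 2.
Step 3: L[2][2] = √(16) = 4.

L[1][0] = 1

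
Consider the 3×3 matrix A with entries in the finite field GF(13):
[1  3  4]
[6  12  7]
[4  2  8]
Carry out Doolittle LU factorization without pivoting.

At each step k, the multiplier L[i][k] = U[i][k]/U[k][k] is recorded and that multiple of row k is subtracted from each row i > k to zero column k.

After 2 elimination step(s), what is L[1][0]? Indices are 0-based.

Step 1: pivot at (0,0) is 1.
  row1 ← row1 − (6)·row0  ⇒  L[1][0]=6, U row1=(0, 7, 9)
  row2 ← row2 − (4)·row0  ⇒  L[2][0]=4, U row2=(0, 3, 5)
Step 2: pivot at (1,1) is 7.
  row2 ← row2 − (6)·row1  ⇒  L[2][1]=6, U row2=(0, 0, 3)

L[1][0] = 6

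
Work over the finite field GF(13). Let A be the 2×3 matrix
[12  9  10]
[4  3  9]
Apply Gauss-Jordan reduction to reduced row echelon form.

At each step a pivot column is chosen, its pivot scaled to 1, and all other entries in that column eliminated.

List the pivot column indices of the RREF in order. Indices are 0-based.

pivot(0,0)=12: scale R0 → (1, 4, 3)
  clear (1,0): R1 −= (4)R0 → (0, 0, 10)
col 1: no nonzero at/below row 1; advance.
pivot(1,2)=10: scale R1 → (0, 0, 1)
  clear (0,2): R0 −= (3)R1 → (1, 4, 0)

pivot columns: 0, 2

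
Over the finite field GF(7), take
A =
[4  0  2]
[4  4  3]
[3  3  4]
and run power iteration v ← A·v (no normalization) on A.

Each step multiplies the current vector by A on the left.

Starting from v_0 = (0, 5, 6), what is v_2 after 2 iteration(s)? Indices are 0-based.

v_2 = (0, 2, 5)

v_0 = (0, 5, 6).
v_1 = A·v_0 = (5, 3, 4).
v_2 = A·v_1 = (0, 2, 5).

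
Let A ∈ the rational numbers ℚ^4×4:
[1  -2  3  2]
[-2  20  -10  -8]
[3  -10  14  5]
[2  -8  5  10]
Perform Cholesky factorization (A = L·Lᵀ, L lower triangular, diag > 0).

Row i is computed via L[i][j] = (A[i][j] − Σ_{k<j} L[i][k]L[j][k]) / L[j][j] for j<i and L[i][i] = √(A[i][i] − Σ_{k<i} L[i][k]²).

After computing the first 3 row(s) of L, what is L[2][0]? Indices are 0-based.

Step 1: L[0][0] = √(1) = 1.
  L[1][0] = (-2) / L[0][0] = -2.
Step 2: L[1][1] = √(16) = 4.
  L[2][0] = (3) / L[0][0] = 3.
  L[2][1] = (-4) / L[1][1] = -1.
Step 3: L[2][2] = √(4) = 2.

L[2][0] = 3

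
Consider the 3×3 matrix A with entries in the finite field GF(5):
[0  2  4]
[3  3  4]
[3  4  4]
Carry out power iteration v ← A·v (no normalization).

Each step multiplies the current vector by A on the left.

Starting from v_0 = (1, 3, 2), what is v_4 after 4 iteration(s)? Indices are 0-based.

v_0 = (1, 3, 2).
v_1 = A·v_0 = (4, 0, 3).
v_2 = A·v_1 = (2, 4, 4).
v_3 = A·v_2 = (4, 4, 3).
v_4 = A·v_3 = (0, 1, 0).

v_4 = (0, 1, 0)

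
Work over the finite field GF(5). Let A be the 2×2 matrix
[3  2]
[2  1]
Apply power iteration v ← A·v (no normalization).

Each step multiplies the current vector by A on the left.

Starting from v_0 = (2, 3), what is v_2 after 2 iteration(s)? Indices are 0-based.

v_2 = (0, 1)

v_0 = (2, 3).
v_1 = A·v_0 = (2, 2).
v_2 = A·v_1 = (0, 1).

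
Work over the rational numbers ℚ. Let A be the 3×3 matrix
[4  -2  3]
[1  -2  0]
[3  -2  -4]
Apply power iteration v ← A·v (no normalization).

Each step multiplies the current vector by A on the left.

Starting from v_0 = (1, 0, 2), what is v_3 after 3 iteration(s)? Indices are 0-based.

v_0 = (1, 0, 2).
v_1 = A·v_0 = (10, 1, -5).
v_2 = A·v_1 = (23, 8, 48).
v_3 = A·v_2 = (220, 7, -139).

v_3 = (220, 7, -139)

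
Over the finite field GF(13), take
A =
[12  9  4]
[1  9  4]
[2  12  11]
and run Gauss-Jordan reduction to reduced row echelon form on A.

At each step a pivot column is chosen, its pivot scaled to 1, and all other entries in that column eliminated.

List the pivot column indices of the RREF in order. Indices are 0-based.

step 1: normalize row 0 (÷12) = (1, 4, 9)
  row 1: subtract 1×row0 = (0, 5, 8)
  row 2: subtract 2×row0 = (0, 4, 6)
step 2: normalize row 1 (÷5) = (0, 1, 12)
  row 0: subtract 4×row1 = (1, 0, 0)
  row 2: subtract 4×row1 = (0, 0, 10)
step 3: normalize row 2 (÷10) = (0, 0, 1)
  row 1: subtract 12×row2 = (0, 1, 0)

pivot columns: 0, 1, 2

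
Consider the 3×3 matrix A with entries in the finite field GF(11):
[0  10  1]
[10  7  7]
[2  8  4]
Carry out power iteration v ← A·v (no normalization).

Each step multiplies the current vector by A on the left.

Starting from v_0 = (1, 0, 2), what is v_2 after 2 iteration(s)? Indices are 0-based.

v_2 = (8, 5, 5)

v_0 = (1, 0, 2).
v_1 = A·v_0 = (2, 2, 10).
v_2 = A·v_1 = (8, 5, 5).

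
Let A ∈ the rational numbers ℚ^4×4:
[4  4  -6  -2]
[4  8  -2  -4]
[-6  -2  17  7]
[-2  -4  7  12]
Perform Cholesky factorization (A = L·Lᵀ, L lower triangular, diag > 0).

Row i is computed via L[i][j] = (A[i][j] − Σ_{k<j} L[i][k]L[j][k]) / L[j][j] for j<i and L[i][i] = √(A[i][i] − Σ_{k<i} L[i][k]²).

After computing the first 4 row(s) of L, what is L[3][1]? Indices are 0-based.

L[3][1] = -1

Step 1: L[0][0] = √(4) = 2.
  L[1][0] = (4) / L[0][0] = 2.
Step 2: L[1][1] = √(4) = 2.
  L[2][0] = (-6) / L[0][0] = -3.
  L[2][1] = (4) / L[1][1] = 2.
Step 3: L[2][2] = √(4) = 2.
  L[3][0] = (-2) / L[0][0] = -1.
  L[3][1] = (-2) / L[1][1] = -1.
  L[3][2] = (6) / L[2][2] = 3.
Step 4: L[3][3] = √(1) = 1.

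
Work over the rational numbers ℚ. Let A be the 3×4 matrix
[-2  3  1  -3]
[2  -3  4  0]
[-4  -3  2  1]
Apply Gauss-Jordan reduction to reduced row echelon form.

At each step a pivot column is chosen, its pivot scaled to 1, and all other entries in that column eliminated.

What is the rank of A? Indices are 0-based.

pivot(0,0)=-2: scale R0 → (1, -3/2, -1/2, 3/2)
  clear (1,0): R1 −= (2)R0 → (0, 0, 5, -3)
  clear (2,0): R2 −= (-4)R0 → (0, -9, 0, 7)
pivot(1,1): swap R1↔R2
pivot(1,1)=-9: scale R1 → (0, 1, 0, -7/9)
  clear (0,1): R0 −= (-3/2)R1 → (1, 0, -1/2, 1/3)
pivot(2,2)=5: scale R2 → (0, 0, 1, -3/5)
  clear (0,2): R0 −= (-1/2)R2 → (1, 0, 0, 1/30)

rank = 3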